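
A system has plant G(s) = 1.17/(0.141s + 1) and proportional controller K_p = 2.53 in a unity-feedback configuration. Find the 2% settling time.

T_s ≈ 0.142 s

Closed loop: T(s) = K_p·G/(1+K_p·G) = 2.96/(0.141s + 1 + 2.96), with pole at s = −(1 + 2.96)/0.141 = −28.09.
τ = 1/28.09 = 0.03561 s, so 2% settling time ≈ 4τ = 0.142 s.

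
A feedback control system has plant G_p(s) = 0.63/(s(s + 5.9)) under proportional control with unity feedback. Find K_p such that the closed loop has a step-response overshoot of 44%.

From %OS = 100·exp(−πζ/√(1−ζ²)) = 44%, ζ = −ln(0.44)/√(π²+ln²(0.44)) = 0.2528.
Characteristic equation s² + 5.9s + 0.63K_p = 0 gives ζ = 5.9/(2√(0.63K_p)).
Setting ζ = 0.2528: √(0.63K_p) = 5.9/(2·0.2528) = 11.67, so K_p = 136.1/0.63 = 216.

K_p = 216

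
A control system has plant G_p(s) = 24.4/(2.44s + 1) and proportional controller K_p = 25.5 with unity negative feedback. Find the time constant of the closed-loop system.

τ = 0.00392 s

Closed loop: T(s) = K_p·G_p/(1+K_p·G_p) = 622.2/(2.44s + 1 + 622.2), with pole at s = −(1 + 622.2)/2.44 = −255.4.
Closed-loop time constant τ = 1/255.4 = 0.00392 s.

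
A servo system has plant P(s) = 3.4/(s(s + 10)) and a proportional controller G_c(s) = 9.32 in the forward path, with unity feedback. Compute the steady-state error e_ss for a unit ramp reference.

0.316

The loop has one pole at the origin (type 1). Velocity error constant K_v = lim_{s→0} s·G_c(s)P(s) = 9.32·3.4/10 = 3.169.
Steady-state error to a unit ramp: e_ss = 1/K_v = 0.316.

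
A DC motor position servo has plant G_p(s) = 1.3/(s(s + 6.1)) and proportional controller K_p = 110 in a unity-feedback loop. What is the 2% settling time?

The closed-loop denominator s² + 6.1s + 143 gives ω_n = √143 = 11.96 and ζ = 6.1/(2ω_n) = 0.2551.
2% settling time T_s ≈ 4/(ζω_n) = 4/3.05 = 1.31 s.

T_s ≈ 1.31 s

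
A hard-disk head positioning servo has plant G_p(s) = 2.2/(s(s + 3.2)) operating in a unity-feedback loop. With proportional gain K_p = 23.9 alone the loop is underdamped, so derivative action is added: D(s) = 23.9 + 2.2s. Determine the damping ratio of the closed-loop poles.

ζ = 0.554

Forward path: (23.9 + 2.2s)·2.2/(s(s+3.2)). The closed-loop characteristic equation is s² + (3.2 + 2.2·2.2)s + 2.2·23.9 = 0.
That is s² + 8.04s + 52.58 = 0, so ω_n = 7.251 rad/s and ζ = 8.04/(2·7.251) = 0.5544.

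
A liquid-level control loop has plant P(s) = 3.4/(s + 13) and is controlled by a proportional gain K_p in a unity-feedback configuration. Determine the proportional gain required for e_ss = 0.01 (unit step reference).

For a type-0 loop with proportional control, e_ss = 1/(1 + K_p·P(0)).
P(0) = 0.2615. Require 1/(1 + K_p·0.2615) = 0.01, so 1 + 0.2615·K_p = 100.
K_p = (100 − 1)/0.2615 = 379.

K_p = 379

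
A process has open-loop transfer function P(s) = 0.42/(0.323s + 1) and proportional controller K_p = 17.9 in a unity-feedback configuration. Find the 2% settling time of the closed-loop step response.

Closed loop: T(s) = K_p·P/(1+K_p·P) = 7.518/(0.323s + 1 + 7.518), with pole at s = −(1 + 7.518)/0.323 = −26.37.
τ = 1/26.37 = 0.03792 s, so 2% settling time ≈ 4τ = 0.152 s.

T_s ≈ 0.152 s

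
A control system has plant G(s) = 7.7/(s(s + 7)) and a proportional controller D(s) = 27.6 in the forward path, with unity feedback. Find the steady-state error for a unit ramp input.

The loop has one pole at the origin (type 1). Velocity error constant K_v = lim_{s→0} s·D(s)G(s) = 27.6·7.7/7 = 30.36.
Steady-state error to a unit ramp: e_ss = 1/K_v = 0.0329.

0.0329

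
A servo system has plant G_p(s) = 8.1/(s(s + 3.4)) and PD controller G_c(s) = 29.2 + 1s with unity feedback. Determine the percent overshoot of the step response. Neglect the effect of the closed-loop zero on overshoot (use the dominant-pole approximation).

Forward path: (29.2 + 1s)·8.1/(s(s+3.4)). The closed-loop characteristic equation is s² + (3.4 + 8.1·1)s + 8.1·29.2 = 0.
That is s² + 11.5s + 236.5 = 0, so ω_n = 15.38 rad/s and ζ = 11.5/(2·15.38) = 0.3739.
%OS = 100·exp(−πζ/√(1−ζ²)) = 28.2%.

28.2%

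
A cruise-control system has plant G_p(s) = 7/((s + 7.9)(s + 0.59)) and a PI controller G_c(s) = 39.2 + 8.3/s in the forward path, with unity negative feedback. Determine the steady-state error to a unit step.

The open loop G_c(s)G_p(s) has a pole at the origin (type 1), so the static position error constant is infinite and e_ss = 1/(1+∞) = 0.

0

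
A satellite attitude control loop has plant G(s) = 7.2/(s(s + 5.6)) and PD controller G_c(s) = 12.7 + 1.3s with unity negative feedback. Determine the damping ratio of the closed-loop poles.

Forward path: (12.7 + 1.3s)·7.2/(s(s+5.6)). The closed-loop characteristic equation is s² + (5.6 + 7.2·1.3)s + 7.2·12.7 = 0.
That is s² + 14.96s + 91.44 = 0, so ω_n = 9.562 rad/s and ζ = 14.96/(2·9.562) = 0.7822.

ζ = 0.782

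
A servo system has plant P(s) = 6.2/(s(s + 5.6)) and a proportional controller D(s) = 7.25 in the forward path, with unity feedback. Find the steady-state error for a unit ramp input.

0.125

The loop has one pole at the origin (type 1). Velocity error constant K_v = lim_{s→0} s·D(s)P(s) = 7.25·6.2/5.6 = 8.027.
Steady-state error to a unit ramp: e_ss = 1/K_v = 0.125.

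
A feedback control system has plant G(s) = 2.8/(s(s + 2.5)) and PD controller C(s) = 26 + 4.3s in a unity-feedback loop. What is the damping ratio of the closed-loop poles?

ζ = 0.852

Forward path: (26 + 4.3s)·2.8/(s(s+2.5)). The closed-loop characteristic equation is s² + (2.5 + 2.8·4.3)s + 2.8·26 = 0.
That is s² + 14.54s + 72.8 = 0, so ω_n = 8.532 rad/s and ζ = 14.54/(2·8.532) = 0.8521.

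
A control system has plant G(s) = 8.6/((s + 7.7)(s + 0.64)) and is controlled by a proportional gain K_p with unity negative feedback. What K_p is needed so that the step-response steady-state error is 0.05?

K_p = 10.9

Steady-state error for a unit step on this type-0 loop is 1/(1 + K_p·G(0)).
G(0) = 1.745. Require 1/(1 + K_p·1.745) = 0.05, so 1 + 1.745·K_p = 20.
K_p = (20 − 1)/1.745 = 10.9.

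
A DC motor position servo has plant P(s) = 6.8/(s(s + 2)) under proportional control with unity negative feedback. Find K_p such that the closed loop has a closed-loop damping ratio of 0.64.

Closed-loop characteristic equation: s² + 2s + K_p·6.8 = 0.
So ω_n = √(6.8K_p) and 2ζω_n = 2, giving ζ = 2/(2√(6.8K_p)).
Setting ζ = 0.64: √(6.8K_p) = 2/(2·0.64) = 1.562, so K_p = 2.441/6.8 = 0.359.

K_p = 0.359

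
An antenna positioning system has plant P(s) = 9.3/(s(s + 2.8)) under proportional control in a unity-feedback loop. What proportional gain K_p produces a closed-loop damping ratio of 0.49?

Closed-loop characteristic equation: s² + 2.8s + K_p·9.3 = 0.
So ω_n = √(9.3K_p) and 2ζω_n = 2.8, giving ζ = 2.8/(2√(9.3K_p)).
Setting ζ = 0.49: √(9.3K_p) = 2.8/(2·0.49) = 2.857, so K_p = 8.163/9.3 = 0.878.

K_p = 0.878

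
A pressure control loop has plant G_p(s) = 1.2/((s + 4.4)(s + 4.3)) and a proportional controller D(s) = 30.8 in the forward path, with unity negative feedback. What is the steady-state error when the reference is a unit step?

0.339

The loop is type 0. Static position error constant K_pos = D(0)·G_p(0) = 30.8·0.06342 = 1.953.
Steady-state error to a unit step: e_ss = 1/(1+K_pos) = 1/2.953 = 0.339.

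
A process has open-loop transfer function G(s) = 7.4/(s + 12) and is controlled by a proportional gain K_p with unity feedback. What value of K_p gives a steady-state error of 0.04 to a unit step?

K_p = 38.9

The loop is type 0, so e_ss(step) = 1/(1 + K_pos) with K_pos = K_p·G(0).
G(0) = 0.6167. Require 1/(1 + K_p·0.6167) = 0.04, so 1 + 0.6167·K_p = 25.
K_p = (25 − 1)/0.6167 = 38.9.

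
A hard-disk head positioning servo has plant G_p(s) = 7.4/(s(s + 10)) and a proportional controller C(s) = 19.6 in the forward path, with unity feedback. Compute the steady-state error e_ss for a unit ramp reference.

The loop has one pole at the origin (type 1). Velocity error constant K_v = lim_{s→0} s·C(s)G_p(s) = 19.6·7.4/10 = 14.5.
Steady-state error to a unit ramp: e_ss = 1/K_v = 0.0689.

0.0689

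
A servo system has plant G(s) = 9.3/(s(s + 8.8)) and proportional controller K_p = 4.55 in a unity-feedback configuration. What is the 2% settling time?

The closed-loop denominator s² + 8.8s + 42.32 gives ω_n = √42.32 = 6.505 and ζ = 8.8/(2ω_n) = 0.6764.
2% settling time T_s ≈ 4/(ζω_n) = 4/4.4 = 0.909 s.

T_s ≈ 0.909 s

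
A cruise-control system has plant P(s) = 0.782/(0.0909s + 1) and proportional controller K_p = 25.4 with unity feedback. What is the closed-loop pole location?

s = -229.5

Closed loop: T(s) = K_p·P/(1+K_p·P) = 19.86/(0.0909s + 1 + 19.86), with pole at s = −(1 + 19.86)/0.0909 = −229.5.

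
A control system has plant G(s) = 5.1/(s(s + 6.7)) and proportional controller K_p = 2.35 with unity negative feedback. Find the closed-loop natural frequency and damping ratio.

ω_n = 3.46 rad/s, ζ = 0.968

1 + K_p·G(s) = 0 gives s² + 6.7s + 11.98 = 0.
So ω_n² = 11.98 ⇒ ω_n = 3.462 rad/s, and ζ = 6.7/(2ω_n) = 0.968.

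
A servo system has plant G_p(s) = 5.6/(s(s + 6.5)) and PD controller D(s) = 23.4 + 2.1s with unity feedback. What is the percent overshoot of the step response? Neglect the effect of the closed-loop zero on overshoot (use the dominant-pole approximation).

1.57%

Forward path: (23.4 + 2.1s)·5.6/(s(s+6.5)). The closed-loop characteristic equation is s² + (6.5 + 5.6·2.1)s + 5.6·23.4 = 0.
That is s² + 18.26s + 131 = 0, so ω_n = 11.45 rad/s and ζ = 18.26/(2·11.45) = 0.7976.
%OS = 100·exp(−πζ/√(1−ζ²)) = 1.57%.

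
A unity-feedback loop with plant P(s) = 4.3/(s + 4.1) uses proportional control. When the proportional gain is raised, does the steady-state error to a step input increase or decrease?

The position error constant K_pos = K_p·P(0) grows with K_p, and e_ss = 1/(1+K_pos) falls.

decrease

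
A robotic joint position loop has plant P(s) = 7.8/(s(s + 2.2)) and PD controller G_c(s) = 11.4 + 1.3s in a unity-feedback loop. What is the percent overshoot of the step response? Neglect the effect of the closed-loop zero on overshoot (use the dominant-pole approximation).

6.6%

Forward path: (11.4 + 1.3s)·7.8/(s(s+2.2)). The closed-loop characteristic equation is s² + (2.2 + 7.8·1.3)s + 7.8·11.4 = 0.
That is s² + 12.34s + 88.92 = 0, so ω_n = 9.43 rad/s and ζ = 12.34/(2·9.43) = 0.6543.
%OS = 100·exp(−πζ/√(1−ζ²)) = 6.6%.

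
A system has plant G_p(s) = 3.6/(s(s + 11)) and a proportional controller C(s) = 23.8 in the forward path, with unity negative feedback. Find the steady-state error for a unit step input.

0

The open loop C(s)G_p(s) has a pole at the origin (type 1), so the static position error constant is infinite and e_ss = 1/(1+∞) = 0.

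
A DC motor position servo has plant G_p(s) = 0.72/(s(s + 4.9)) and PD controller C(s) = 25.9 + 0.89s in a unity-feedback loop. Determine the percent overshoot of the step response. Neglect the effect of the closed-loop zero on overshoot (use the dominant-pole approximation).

7.23%

Forward path: (25.9 + 0.89s)·0.72/(s(s+4.9)). The closed-loop characteristic equation is s² + (4.9 + 0.72·0.89)s + 0.72·25.9 = 0.
That is s² + 5.541s + 18.65 = 0, so ω_n = 4.318 rad/s and ζ = 5.541/(2·4.318) = 0.6415.
%OS = 100·exp(−πζ/√(1−ζ²)) = 7.23%.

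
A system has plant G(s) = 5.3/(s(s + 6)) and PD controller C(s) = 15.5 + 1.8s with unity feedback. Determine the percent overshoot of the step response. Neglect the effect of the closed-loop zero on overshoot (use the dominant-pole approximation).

0.535%

Forward path: (15.5 + 1.8s)·5.3/(s(s+6)). The closed-loop characteristic equation is s² + (6 + 5.3·1.8)s + 5.3·15.5 = 0.
That is s² + 15.54s + 82.15 = 0, so ω_n = 9.064 rad/s and ζ = 15.54/(2·9.064) = 0.8573.
%OS = 100·exp(−πζ/√(1−ζ²)) = 0.535%.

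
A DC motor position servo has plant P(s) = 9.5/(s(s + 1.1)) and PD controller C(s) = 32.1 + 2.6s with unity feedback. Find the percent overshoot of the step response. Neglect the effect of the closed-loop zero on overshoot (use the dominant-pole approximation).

Forward path: (32.1 + 2.6s)·9.5/(s(s+1.1)). The closed-loop characteristic equation is s² + (1.1 + 9.5·2.6)s + 9.5·32.1 = 0.
That is s² + 25.8s + 304.9 = 0, so ω_n = 17.46 rad/s and ζ = 25.8/(2·17.46) = 0.7387.
%OS = 100·exp(−πζ/√(1−ζ²)) = 3.2%.

3.2%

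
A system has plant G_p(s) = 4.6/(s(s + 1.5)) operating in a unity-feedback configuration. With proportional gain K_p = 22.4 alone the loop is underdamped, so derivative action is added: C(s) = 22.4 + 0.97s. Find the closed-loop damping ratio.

Forward path: (22.4 + 0.97s)·4.6/(s(s+1.5)). The closed-loop characteristic equation is s² + (1.5 + 4.6·0.97)s + 4.6·22.4 = 0.
That is s² + 5.962s + 103 = 0, so ω_n = 10.15 rad/s and ζ = 5.962/(2·10.15) = 0.2937.

ζ = 0.294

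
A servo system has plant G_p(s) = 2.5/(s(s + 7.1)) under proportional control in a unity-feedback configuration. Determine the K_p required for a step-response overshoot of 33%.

K_p = 45.5

From %OS = 100·exp(−πζ/√(1−ζ²)) = 33%, ζ = −ln(0.33)/√(π²+ln²(0.33)) = 0.3328.
Characteristic equation s² + 7.1s + 2.5K_p = 0 gives ζ = 7.1/(2√(2.5K_p)).
Setting ζ = 0.3328: √(2.5K_p) = 7.1/(2·0.3328) = 10.67, so K_p = 113.8/2.5 = 45.5.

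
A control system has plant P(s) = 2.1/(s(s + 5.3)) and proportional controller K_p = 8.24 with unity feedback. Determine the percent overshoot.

The closed-loop denominator s² + 5.3s + 17.3 gives ω_n = √17.3 = 4.16 and ζ = 5.3/(2ω_n) = 0.637.
%OS = 100·exp(−πζ/√(1−ζ²)) = 100·exp(−π·0.637/√0.5942) = 7.45%.

7.45%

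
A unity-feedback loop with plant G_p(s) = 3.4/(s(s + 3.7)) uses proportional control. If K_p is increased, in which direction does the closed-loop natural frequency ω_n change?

ω_n = √(3.4·K_p), which grows with K_p.

increase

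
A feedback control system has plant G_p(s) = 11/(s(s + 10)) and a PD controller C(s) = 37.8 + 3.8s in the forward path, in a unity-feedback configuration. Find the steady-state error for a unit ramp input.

The loop has one pole at the origin (type 1). Velocity error constant K_v = lim_{s→0} s·C(s)G_p(s) = 37.8·11/10 = 41.58.
Steady-state error to a unit ramp: e_ss = 1/K_v = 0.0241.

0.0241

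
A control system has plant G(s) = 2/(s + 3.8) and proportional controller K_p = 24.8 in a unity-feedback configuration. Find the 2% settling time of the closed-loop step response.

T_s ≈ 0.0749 s

Closed-loop transfer function: T(s) = K_p·G(s)/(1 + K_p·G(s)) = 49.6/(s + 3.8 + 49.6) = 49.6/(s + 53.4).
Time constant τ = 1/53.4 = 0.01873 s, so the 2% settling time is about 4τ = 0.0749 s.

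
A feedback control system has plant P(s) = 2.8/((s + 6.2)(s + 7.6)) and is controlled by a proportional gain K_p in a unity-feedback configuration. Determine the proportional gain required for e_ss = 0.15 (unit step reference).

The loop is type 0, so e_ss(step) = 1/(1 + K_pos) with K_pos = K_p·P(0).
P(0) = 0.05942. Require 1/(1 + K_p·0.05942) = 0.15, so 1 + 0.05942·K_p = 6.667.
K_p = (6.667 − 1)/0.05942 = 95.4.

K_p = 95.4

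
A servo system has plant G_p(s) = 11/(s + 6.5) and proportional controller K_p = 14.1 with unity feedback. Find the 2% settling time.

T_s ≈ 0.0248 s

Closed-loop transfer function: T(s) = K_p·G_p(s)/(1 + K_p·G_p(s)) = 155.1/(s + 6.5 + 155.1) = 155.1/(s + 161.6).
Time constant τ = 1/161.6 = 0.006188 s, so the 2% settling time is about 4τ = 0.0248 s.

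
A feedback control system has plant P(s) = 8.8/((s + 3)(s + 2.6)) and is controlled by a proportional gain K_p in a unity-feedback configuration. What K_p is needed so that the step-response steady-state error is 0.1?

Steady-state error for a unit step on this type-0 loop is 1/(1 + K_p·P(0)).
P(0) = 1.128. Require 1/(1 + K_p·1.128) = 0.1, so 1 + 1.128·K_p = 10.
K_p = (10 − 1)/1.128 = 7.98.

K_p = 7.98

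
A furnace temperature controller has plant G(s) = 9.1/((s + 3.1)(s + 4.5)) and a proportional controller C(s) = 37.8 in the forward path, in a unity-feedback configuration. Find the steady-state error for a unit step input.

The loop is type 0. Static position error constant K_pos = C(0)·G(0) = 37.8·0.6523 = 24.66.
Steady-state error to a unit step: e_ss = 1/(1+K_pos) = 1/25.66 = 0.039.

0.039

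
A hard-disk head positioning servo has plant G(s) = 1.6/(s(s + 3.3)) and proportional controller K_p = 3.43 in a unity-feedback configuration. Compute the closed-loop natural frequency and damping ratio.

ω_n = 2.34 rad/s, ζ = 0.704

With unity feedback the closed-loop characteristic equation is s² + 3.3s + 3.43·1.6 = s² + 3.3s + 5.488 = 0.
Matching s² + 2ζω_n s + ω_n²: ω_n = √5.488 = 2.343 rad/s and 2ζω_n = 3.3, so ζ = 3.3/(2·2.343) = 0.704.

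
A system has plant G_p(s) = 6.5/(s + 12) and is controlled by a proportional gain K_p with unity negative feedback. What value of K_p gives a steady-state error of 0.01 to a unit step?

Steady-state error for a unit step on this type-0 loop is 1/(1 + K_p·G_p(0)).
G_p(0) = 0.5417. Require 1/(1 + K_p·0.5417) = 0.01, so 1 + 0.5417·K_p = 100.
K_p = (100 − 1)/0.5417 = 183.

K_p = 183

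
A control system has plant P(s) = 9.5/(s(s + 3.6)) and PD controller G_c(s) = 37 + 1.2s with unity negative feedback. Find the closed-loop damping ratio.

Forward path: (37 + 1.2s)·9.5/(s(s+3.6)). The closed-loop characteristic equation is s² + (3.6 + 9.5·1.2)s + 9.5·37 = 0.
That is s² + 15s + 351.5 = 0, so ω_n = 18.75 rad/s and ζ = 15/(2·18.75) = 0.4.

ζ = 0.4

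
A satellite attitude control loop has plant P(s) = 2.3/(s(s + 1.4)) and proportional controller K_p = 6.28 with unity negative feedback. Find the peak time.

The closed-loop denominator s² + 1.4s + 14.44 gives ω_n = √14.44 = 3.801 and ζ = 1.4/(2ω_n) = 0.1842.
Damped frequency ω_d = ω_n√(1−ζ²) = 3.736 rad/s, so peak time T_p = π/ω_d = 0.841 s.

T_p = 0.841 s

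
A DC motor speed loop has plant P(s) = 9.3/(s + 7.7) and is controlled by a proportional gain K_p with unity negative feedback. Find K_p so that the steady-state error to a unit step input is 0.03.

K_p = 26.8

The loop is type 0, so e_ss(step) = 1/(1 + K_pos) with K_pos = K_p·P(0).
P(0) = 1.208. Require 1/(1 + K_p·1.208) = 0.03, so 1 + 1.208·K_p = 33.33.
K_p = (33.33 − 1)/1.208 = 26.8.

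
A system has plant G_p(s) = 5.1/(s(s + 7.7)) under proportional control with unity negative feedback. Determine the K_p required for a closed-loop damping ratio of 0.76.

K_p = 5.03

Closed-loop characteristic equation: s² + 7.7s + K_p·5.1 = 0.
So ω_n = √(5.1K_p) and 2ζω_n = 7.7, giving ζ = 7.7/(2√(5.1K_p)).
Setting ζ = 0.76: √(5.1K_p) = 7.7/(2·0.76) = 5.066, so K_p = 25.66/5.1 = 5.03.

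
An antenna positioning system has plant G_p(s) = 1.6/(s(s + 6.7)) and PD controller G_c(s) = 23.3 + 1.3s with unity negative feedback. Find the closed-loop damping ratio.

ζ = 0.719

Forward path: (23.3 + 1.3s)·1.6/(s(s+6.7)). The closed-loop characteristic equation is s² + (6.7 + 1.6·1.3)s + 1.6·23.3 = 0.
That is s² + 8.78s + 37.28 = 0, so ω_n = 6.106 rad/s and ζ = 8.78/(2·6.106) = 0.719.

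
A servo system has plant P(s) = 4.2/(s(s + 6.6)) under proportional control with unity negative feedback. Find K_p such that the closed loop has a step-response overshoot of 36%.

K_p = 27.1

From %OS = 100·exp(−πζ/√(1−ζ²)) = 36%, ζ = −ln(0.36)/√(π²+ln²(0.36)) = 0.3093.
Characteristic equation s² + 6.6s + 4.2K_p = 0 gives ζ = 6.6/(2√(4.2K_p)).
Setting ζ = 0.3093: √(4.2K_p) = 6.6/(2·0.3093) = 10.67, so K_p = 113.9/4.2 = 27.1.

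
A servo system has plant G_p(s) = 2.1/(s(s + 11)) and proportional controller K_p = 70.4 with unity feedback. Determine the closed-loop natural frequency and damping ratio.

ω_n = 12.2 rad/s, ζ = 0.452

The closed-loop denominator is s(s+11) + 70.4·2.1 = s² + 11s + 147.8.
So ω_n² = 147.8 ⇒ ω_n = 12.16 rad/s, and ζ = 11/(2ω_n) = 0.452.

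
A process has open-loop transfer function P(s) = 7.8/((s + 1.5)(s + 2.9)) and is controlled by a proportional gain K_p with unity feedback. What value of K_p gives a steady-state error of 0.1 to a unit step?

K_p = 5.02

The loop is type 0, so e_ss(step) = 1/(1 + K_pos) with K_pos = K_p·P(0).
P(0) = 1.793. Require 1/(1 + K_p·1.793) = 0.1, so 1 + 1.793·K_p = 10.
K_p = (10 − 1)/1.793 = 5.02.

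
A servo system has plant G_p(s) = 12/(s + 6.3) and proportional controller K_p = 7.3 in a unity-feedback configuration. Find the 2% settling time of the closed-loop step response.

Closed-loop transfer function: T(s) = K_p·G_p(s)/(1 + K_p·G_p(s)) = 87.6/(s + 6.3 + 87.6) = 87.6/(s + 93.9).
Time constant τ = 1/93.9 = 0.01065 s, so the 2% settling time is about 4τ = 0.0426 s.

T_s ≈ 0.0426 s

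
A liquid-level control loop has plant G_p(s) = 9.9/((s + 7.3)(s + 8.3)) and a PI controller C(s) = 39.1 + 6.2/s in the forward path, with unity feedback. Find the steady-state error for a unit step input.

0

The open loop C(s)G_p(s) has a pole at the origin (type 1), so the static position error constant is infinite and e_ss = 1/(1+∞) = 0.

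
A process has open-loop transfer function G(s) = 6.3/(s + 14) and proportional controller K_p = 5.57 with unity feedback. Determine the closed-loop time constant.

Closed-loop transfer function: T(s) = K_p·G(s)/(1 + K_p·G(s)) = 35.09/(s + 14 + 35.09) = 35.09/(s + 49.09).
Time constant τ = 1/49.09 = 0.0204 s.

τ = 0.0204 s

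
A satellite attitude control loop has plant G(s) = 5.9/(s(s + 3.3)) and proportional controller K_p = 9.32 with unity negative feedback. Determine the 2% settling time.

Closed-loop characteristic equation: s² + 3.3s + 54.99 = 0, so ω_n = 7.415 rad/s and ζ = 3.3/(2·7.415) = 0.2225.
2% settling time T_s ≈ 4/(ζω_n) = 4/1.65 = 2.42 s.

T_s ≈ 2.42 s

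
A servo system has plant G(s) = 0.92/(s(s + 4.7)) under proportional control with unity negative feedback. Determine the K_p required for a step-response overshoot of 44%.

K_p = 93.9

From %OS = 100·exp(−πζ/√(1−ζ²)) = 44%, ζ = −ln(0.44)/√(π²+ln²(0.44)) = 0.2528.
Characteristic equation s² + 4.7s + 0.92K_p = 0 gives ζ = 4.7/(2√(0.92K_p)).
Setting ζ = 0.2528: √(0.92K_p) = 4.7/(2·0.2528) = 9.295, so K_p = 86.39/0.92 = 93.9.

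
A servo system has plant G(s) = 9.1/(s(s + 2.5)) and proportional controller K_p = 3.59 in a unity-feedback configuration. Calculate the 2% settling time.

T_s ≈ 3.2 s

The closed-loop denominator s² + 2.5s + 32.67 gives ω_n = √32.67 = 5.716 and ζ = 2.5/(2ω_n) = 0.2187.
2% settling time T_s ≈ 4/(ζω_n) = 4/1.25 = 3.2 s.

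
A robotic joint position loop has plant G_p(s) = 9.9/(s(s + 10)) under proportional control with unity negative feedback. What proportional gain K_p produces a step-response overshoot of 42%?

From %OS = 100·exp(−πζ/√(1−ζ²)) = 42%, ζ = −ln(0.42)/√(π²+ln²(0.42)) = 0.2662.
Characteristic equation s² + 10s + 9.9K_p = 0 gives ζ = 10/(2√(9.9K_p)).
Setting ζ = 0.2662: √(9.9K_p) = 10/(2·0.2662) = 18.78, so K_p = 352.9/9.9 = 35.6.

K_p = 35.6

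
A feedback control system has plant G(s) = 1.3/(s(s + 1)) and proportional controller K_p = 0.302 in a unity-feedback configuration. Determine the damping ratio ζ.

ζ = 0.798

With unity feedback the closed-loop characteristic equation is s² + 1s + 0.302·1.3 = s² + 1s + 0.3926 = 0.
So ω_n² = 0.3926 ⇒ ω_n = 0.6266 rad/s, and ζ = 1/(2ω_n) = 0.798.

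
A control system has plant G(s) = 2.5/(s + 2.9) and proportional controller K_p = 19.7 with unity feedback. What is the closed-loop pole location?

Closed-loop transfer function: T(s) = K_p·G(s)/(1 + K_p·G(s)) = 49.25/(s + 2.9 + 49.25) = 49.25/(s + 52.15).
The closed-loop pole is at s = −52.15.

s = -52.15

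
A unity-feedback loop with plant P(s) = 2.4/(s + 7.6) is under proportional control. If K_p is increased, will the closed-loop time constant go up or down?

Closed-loop pole is at s = −(7.6+K_p·2.4); larger K_p moves it further left, so τ = 1/(7.6+K_p·2.4) decreases.

decrease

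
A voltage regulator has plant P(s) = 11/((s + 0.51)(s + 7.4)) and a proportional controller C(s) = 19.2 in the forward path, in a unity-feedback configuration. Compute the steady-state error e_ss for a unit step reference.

0.0176

The loop is type 0. Static position error constant K_pos = C(0)·P(0) = 19.2·2.915 = 55.96.
Steady-state error to a unit step: e_ss = 1/(1+K_pos) = 1/56.96 = 0.0176.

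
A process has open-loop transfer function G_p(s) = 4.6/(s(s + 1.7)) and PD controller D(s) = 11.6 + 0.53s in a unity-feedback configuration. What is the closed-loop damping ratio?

ζ = 0.283

Forward path: (11.6 + 0.53s)·4.6/(s(s+1.7)). The closed-loop characteristic equation is s² + (1.7 + 4.6·0.53)s + 4.6·11.6 = 0.
That is s² + 4.138s + 53.36 = 0, so ω_n = 7.305 rad/s and ζ = 4.138/(2·7.305) = 0.2832.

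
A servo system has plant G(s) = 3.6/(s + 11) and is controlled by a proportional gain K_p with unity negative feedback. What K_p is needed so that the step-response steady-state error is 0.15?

K_p = 17.3

Steady-state error for a unit step on this type-0 loop is 1/(1 + K_p·G(0)).
G(0) = 0.3273. Require 1/(1 + K_p·0.3273) = 0.15, so 1 + 0.3273·K_p = 6.667.
K_p = (6.667 − 1)/0.3273 = 17.3.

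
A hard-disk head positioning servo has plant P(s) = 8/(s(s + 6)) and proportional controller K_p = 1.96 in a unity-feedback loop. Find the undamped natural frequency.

ω_n = 3.96 rad/s

The closed-loop denominator is s(s+6) + 1.96·8 = s² + 6s + 15.68.
Matching s² + 2ζω_n s + ω_n²: ω_n = √15.68 = 3.96 rad/s and 2ζω_n = 6, so ζ = 6/(2·3.96) = 0.758.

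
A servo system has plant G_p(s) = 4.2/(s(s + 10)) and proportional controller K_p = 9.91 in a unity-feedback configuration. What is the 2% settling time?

From 1 + K_pG_p(s) = 0: s² + 10s + 41.62 = 0 ⇒ ω_n = 6.452, ζ = 0.775.
2% settling time T_s ≈ 4/(ζω_n) = 4/5 = 0.8 s.

T_s ≈ 0.8 s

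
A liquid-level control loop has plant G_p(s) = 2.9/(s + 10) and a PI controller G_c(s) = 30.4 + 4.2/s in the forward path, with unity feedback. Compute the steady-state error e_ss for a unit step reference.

0

The open loop G_c(s)G_p(s) has a pole at the origin (type 1), so the static position error constant is infinite and e_ss = 1/(1+∞) = 0.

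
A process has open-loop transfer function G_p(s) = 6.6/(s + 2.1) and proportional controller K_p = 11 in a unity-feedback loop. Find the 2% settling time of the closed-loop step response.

T_s ≈ 0.0535 s

Closed-loop transfer function: T(s) = K_p·G_p(s)/(1 + K_p·G_p(s)) = 72.6/(s + 2.1 + 72.6) = 72.6/(s + 74.7).
Time constant τ = 1/74.7 = 0.01339 s, so the 2% settling time is about 4τ = 0.0535 s.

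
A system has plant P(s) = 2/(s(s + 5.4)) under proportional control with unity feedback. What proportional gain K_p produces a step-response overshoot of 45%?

From %OS = 100·exp(−πζ/√(1−ζ²)) = 45%, ζ = −ln(0.45)/√(π²+ln²(0.45)) = 0.2463.
Characteristic equation s² + 5.4s + 2K_p = 0 gives ζ = 5.4/(2√(2K_p)).
Setting ζ = 0.2463: √(2K_p) = 5.4/(2·0.2463) = 10.96, so K_p = 120.1/2 = 60.1.

K_p = 60.1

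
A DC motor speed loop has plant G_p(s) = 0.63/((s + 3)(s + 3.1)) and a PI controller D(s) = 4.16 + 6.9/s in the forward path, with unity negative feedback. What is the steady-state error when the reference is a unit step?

0

The open loop D(s)G_p(s) has a pole at the origin (type 1), so the static position error constant is infinite and e_ss = 1/(1+∞) = 0.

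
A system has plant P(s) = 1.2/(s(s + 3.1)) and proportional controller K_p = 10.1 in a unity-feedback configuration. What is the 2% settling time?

T_s ≈ 2.58 s

From 1 + K_pP(s) = 0: s² + 3.1s + 12.12 = 0 ⇒ ω_n = 3.481, ζ = 0.4452.
2% settling time T_s ≈ 4/(ζω_n) = 4/1.55 = 2.58 s.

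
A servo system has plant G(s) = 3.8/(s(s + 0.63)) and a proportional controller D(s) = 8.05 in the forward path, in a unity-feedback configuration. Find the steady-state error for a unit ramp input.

0.0206

The loop has one pole at the origin (type 1). Velocity error constant K_v = lim_{s→0} s·D(s)G(s) = 8.05·3.8/0.63 = 48.56.
Steady-state error to a unit ramp: e_ss = 1/K_v = 0.0206.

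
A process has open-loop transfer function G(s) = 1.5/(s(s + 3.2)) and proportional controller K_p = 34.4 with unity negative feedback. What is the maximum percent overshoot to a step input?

48.8%

The closed-loop denominator s² + 3.2s + 51.6 gives ω_n = √51.6 = 7.183 and ζ = 3.2/(2ω_n) = 0.2227.
%OS = 100·exp(−πζ/√(1−ζ²)) = 100·exp(−π·0.2227/√0.9504) = 48.8%.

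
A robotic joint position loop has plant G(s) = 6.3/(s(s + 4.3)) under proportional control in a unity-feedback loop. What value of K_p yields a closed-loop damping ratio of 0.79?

K_p = 1.18

Closed-loop characteristic equation: s² + 4.3s + K_p·6.3 = 0.
So ω_n = √(6.3K_p) and 2ζω_n = 4.3, giving ζ = 4.3/(2√(6.3K_p)).
Setting ζ = 0.79: √(6.3K_p) = 4.3/(2·0.79) = 2.722, so K_p = 7.407/6.3 = 1.18.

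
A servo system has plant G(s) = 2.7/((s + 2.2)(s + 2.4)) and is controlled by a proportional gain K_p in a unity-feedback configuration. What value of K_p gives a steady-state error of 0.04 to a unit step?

K_p = 46.9

For a type-0 loop with proportional control, e_ss = 1/(1 + K_p·G(0)).
G(0) = 0.5114. Require 1/(1 + K_p·0.5114) = 0.04, so 1 + 0.5114·K_p = 25.
K_p = (25 − 1)/0.5114 = 46.9.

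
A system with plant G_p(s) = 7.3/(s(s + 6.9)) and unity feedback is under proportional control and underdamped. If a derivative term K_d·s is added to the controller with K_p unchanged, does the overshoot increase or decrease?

decrease

With PD the characteristic equation becomes s² + (a + K·K_d)s + K·K_p = 0; the damping term grows, ζ rises, overshoot falls.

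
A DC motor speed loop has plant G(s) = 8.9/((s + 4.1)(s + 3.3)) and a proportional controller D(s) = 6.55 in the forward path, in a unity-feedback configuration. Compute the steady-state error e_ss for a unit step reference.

0.188

The loop is type 0. Static position error constant K_pos = D(0)·G(0) = 6.55·0.6578 = 4.309.
Steady-state error to a unit step: e_ss = 1/(1+K_pos) = 1/5.309 = 0.188.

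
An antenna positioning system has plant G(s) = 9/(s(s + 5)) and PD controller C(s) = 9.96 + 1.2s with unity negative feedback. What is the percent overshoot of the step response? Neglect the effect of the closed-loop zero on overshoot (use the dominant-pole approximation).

Forward path: (9.96 + 1.2s)·9/(s(s+5)). The closed-loop characteristic equation is s² + (5 + 9·1.2)s + 9·9.96 = 0.
That is s² + 15.8s + 89.64 = 0, so ω_n = 9.468 rad/s and ζ = 15.8/(2·9.468) = 0.8344.
%OS = 100·exp(−πζ/√(1−ζ²)) = 0.86%.

0.86%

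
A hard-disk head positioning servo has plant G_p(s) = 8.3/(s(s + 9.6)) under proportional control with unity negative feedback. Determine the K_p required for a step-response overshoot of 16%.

K_p = 10.9

From %OS = 100·exp(−πζ/√(1−ζ²)) = 16%, ζ = −ln(0.16)/√(π²+ln²(0.16)) = 0.5039.
Characteristic equation s² + 9.6s + 8.3K_p = 0 gives ζ = 9.6/(2√(8.3K_p)).
Setting ζ = 0.5039: √(8.3K_p) = 9.6/(2·0.5039) = 9.526, so K_p = 90.75/8.3 = 10.9.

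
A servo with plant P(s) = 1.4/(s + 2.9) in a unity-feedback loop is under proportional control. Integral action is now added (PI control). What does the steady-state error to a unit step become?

Adding integral action puts a pole at s = 0 in the forward path, raising the system type to 1; a type-1 loop has zero steady-state error to a step.

0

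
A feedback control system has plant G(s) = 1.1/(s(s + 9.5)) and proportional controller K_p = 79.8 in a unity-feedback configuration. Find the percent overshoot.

From 1 + K_pG(s) = 0: s² + 9.5s + 87.78 = 0 ⇒ ω_n = 9.369, ζ = 0.507.
%OS = 100·exp(−πζ/√(1−ζ²)) = 100·exp(−π·0.507/√0.743) = 15.8%.

15.8%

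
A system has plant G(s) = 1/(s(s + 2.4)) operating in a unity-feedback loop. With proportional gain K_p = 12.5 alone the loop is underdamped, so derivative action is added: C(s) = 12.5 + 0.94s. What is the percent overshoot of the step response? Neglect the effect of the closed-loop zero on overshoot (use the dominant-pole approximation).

18.6%

Forward path: (12.5 + 0.94s)·1/(s(s+2.4)). The closed-loop characteristic equation is s² + (2.4 + 1·0.94)s + 1·12.5 = 0.
That is s² + 3.34s + 12.5 = 0, so ω_n = 3.536 rad/s and ζ = 3.34/(2·3.536) = 0.4723.
%OS = 100·exp(−πζ/√(1−ζ²)) = 18.6%.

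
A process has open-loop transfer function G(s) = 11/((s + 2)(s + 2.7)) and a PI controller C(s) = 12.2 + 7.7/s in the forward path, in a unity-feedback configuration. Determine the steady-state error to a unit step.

0

The open loop C(s)G(s) has a pole at the origin (type 1), so the static position error constant is infinite and e_ss = 1/(1+∞) = 0.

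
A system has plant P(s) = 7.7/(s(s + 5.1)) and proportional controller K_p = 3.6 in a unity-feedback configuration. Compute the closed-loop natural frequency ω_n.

1 + K_p·P(s) = 0 gives s² + 5.1s + 27.72 = 0.
So ω_n² = 27.72 ⇒ ω_n = 5.265 rad/s, and ζ = 5.1/(2ω_n) = 0.484.

ω_n = 5.26 rad/s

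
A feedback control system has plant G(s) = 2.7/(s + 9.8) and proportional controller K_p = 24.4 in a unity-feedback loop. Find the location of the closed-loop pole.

s = -75.68

Closed-loop transfer function: T(s) = K_p·G(s)/(1 + K_p·G(s)) = 65.88/(s + 9.8 + 65.88) = 65.88/(s + 75.68).
The closed-loop pole is at s = −75.68.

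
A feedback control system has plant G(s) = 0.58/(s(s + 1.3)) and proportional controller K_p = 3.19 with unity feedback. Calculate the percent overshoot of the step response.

18.1%

The closed-loop denominator s² + 1.3s + 1.85 gives ω_n = √1.85 = 1.36 and ζ = 1.3/(2ω_n) = 0.4779.
%OS = 100·exp(−πζ/√(1−ζ²)) = 100·exp(−π·0.4779/√0.7716) = 18.1%.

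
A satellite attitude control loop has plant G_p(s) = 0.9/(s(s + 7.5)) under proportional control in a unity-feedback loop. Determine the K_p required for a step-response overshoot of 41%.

K_p = 210

From %OS = 100·exp(−πζ/√(1−ζ²)) = 41%, ζ = −ln(0.41)/√(π²+ln²(0.41)) = 0.273.
Characteristic equation s² + 7.5s + 0.9K_p = 0 gives ζ = 7.5/(2√(0.9K_p)).
Setting ζ = 0.273: √(0.9K_p) = 7.5/(2·0.273) = 13.74, so K_p = 188.7/0.9 = 210.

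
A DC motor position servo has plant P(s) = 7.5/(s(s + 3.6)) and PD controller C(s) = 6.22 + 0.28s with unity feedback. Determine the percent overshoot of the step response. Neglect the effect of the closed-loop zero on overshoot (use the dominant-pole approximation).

23.6%

Forward path: (6.22 + 0.28s)·7.5/(s(s+3.6)). The closed-loop characteristic equation is s² + (3.6 + 7.5·0.28)s + 7.5·6.22 = 0.
That is s² + 5.7s + 46.65 = 0, so ω_n = 6.83 rad/s and ζ = 5.7/(2·6.83) = 0.4173.
%OS = 100·exp(−πζ/√(1−ζ²)) = 23.6%.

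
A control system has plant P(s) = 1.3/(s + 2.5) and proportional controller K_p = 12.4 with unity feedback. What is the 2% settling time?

Closed-loop transfer function: T(s) = K_p·P(s)/(1 + K_p·P(s)) = 16.12/(s + 2.5 + 16.12) = 16.12/(s + 18.62).
Time constant τ = 1/18.62 = 0.05371 s, so the 2% settling time is about 4τ = 0.215 s.

T_s ≈ 0.215 s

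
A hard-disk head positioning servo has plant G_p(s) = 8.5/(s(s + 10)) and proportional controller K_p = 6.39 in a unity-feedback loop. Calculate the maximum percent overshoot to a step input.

The closed-loop denominator s² + 10s + 54.31 gives ω_n = √54.31 = 7.37 and ζ = 10/(2ω_n) = 0.6784.
%OS = 100·exp(−πζ/√(1−ζ²)) = 100·exp(−π·0.6784/√0.5397) = 5.5%.

5.5%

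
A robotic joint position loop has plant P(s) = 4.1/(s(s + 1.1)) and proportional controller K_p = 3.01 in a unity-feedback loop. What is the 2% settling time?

From 1 + K_pP(s) = 0: s² + 1.1s + 12.34 = 0 ⇒ ω_n = 3.513, ζ = 0.1566.
2% settling time T_s ≈ 4/(ζω_n) = 4/0.55 = 7.27 s.

T_s ≈ 7.27 s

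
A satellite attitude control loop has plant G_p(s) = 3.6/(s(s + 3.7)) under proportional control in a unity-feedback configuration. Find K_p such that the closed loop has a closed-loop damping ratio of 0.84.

Closed-loop characteristic equation: s² + 3.7s + K_p·3.6 = 0.
So ω_n = √(3.6K_p) and 2ζω_n = 3.7, giving ζ = 3.7/(2√(3.6K_p)).
Setting ζ = 0.84: √(3.6K_p) = 3.7/(2·0.84) = 2.202, so K_p = 4.85/3.6 = 1.35.

K_p = 1.35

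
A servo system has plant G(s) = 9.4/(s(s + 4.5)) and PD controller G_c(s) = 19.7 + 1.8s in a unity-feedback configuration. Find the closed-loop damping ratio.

Forward path: (19.7 + 1.8s)·9.4/(s(s+4.5)). The closed-loop characteristic equation is s² + (4.5 + 9.4·1.8)s + 9.4·19.7 = 0.
That is s² + 21.42s + 185.2 = 0, so ω_n = 13.61 rad/s and ζ = 21.42/(2·13.61) = 0.787.

ζ = 0.787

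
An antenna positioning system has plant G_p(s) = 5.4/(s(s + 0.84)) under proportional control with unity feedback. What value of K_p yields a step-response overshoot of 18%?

K_p = 0.142

From %OS = 100·exp(−πζ/√(1−ζ²)) = 18%, ζ = −ln(0.18)/√(π²+ln²(0.18)) = 0.4791.
Characteristic equation s² + 0.84s + 5.4K_p = 0 gives ζ = 0.84/(2√(5.4K_p)).
Setting ζ = 0.4791: √(5.4K_p) = 0.84/(2·0.4791) = 0.8766, so K_p = 0.7685/5.4 = 0.142.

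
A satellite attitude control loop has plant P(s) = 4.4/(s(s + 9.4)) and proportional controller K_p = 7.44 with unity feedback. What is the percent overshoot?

1.08%

From 1 + K_pP(s) = 0: s² + 9.4s + 32.74 = 0 ⇒ ω_n = 5.722, ζ = 0.8215.
%OS = 100·exp(−πζ/√(1−ζ²)) = 100·exp(−π·0.8215/√0.3252) = 1.08%.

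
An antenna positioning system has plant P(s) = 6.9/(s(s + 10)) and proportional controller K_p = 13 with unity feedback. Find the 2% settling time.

T_s ≈ 0.8 s

From 1 + K_pP(s) = 0: s² + 10s + 89.7 = 0 ⇒ ω_n = 9.471, ζ = 0.5279.
2% settling time T_s ≈ 4/(ζω_n) = 4/5 = 0.8 s.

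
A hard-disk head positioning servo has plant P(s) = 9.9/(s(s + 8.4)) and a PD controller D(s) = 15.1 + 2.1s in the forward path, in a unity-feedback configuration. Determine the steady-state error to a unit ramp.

0.0562

The loop has one pole at the origin (type 1). Velocity error constant K_v = lim_{s→0} s·D(s)P(s) = 15.1·9.9/8.4 = 17.8.
Steady-state error to a unit ramp: e_ss = 1/K_v = 0.0562.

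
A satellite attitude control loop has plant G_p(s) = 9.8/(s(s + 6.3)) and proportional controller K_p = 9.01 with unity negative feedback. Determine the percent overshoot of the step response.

32.7%

From 1 + K_pG_p(s) = 0: s² + 6.3s + 88.3 = 0 ⇒ ω_n = 9.397, ζ = 0.3352.
%OS = 100·exp(−πζ/√(1−ζ²)) = 100·exp(−π·0.3352/√0.8876) = 32.7%.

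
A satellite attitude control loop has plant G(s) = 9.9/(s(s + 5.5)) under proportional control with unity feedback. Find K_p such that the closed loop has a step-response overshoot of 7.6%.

K_p = 1.9

From %OS = 100·exp(−πζ/√(1−ζ²)) = 7.6%, ζ = −ln(0.076)/√(π²+ln²(0.076)) = 0.6342.
Characteristic equation s² + 5.5s + 9.9K_p = 0 gives ζ = 5.5/(2√(9.9K_p)).
Setting ζ = 0.6342: √(9.9K_p) = 5.5/(2·0.6342) = 4.336, so K_p = 18.8/9.9 = 1.9.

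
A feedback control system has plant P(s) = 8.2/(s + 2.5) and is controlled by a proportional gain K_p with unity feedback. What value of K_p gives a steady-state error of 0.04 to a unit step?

The loop is type 0, so e_ss(step) = 1/(1 + K_pos) with K_pos = K_p·P(0).
P(0) = 3.28. Require 1/(1 + K_p·3.28) = 0.04, so 1 + 3.28·K_p = 25.
K_p = (25 − 1)/3.28 = 7.32.

K_p = 7.32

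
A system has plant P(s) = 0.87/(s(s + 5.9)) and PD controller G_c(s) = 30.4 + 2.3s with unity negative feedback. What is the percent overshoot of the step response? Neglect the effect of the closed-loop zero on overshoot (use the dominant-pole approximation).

2.31%

Forward path: (30.4 + 2.3s)·0.87/(s(s+5.9)). The closed-loop characteristic equation is s² + (5.9 + 0.87·2.3)s + 0.87·30.4 = 0.
That is s² + 7.901s + 26.45 = 0, so ω_n = 5.143 rad/s and ζ = 7.901/(2·5.143) = 0.7682.
%OS = 100·exp(−πζ/√(1−ζ²)) = 2.31%.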